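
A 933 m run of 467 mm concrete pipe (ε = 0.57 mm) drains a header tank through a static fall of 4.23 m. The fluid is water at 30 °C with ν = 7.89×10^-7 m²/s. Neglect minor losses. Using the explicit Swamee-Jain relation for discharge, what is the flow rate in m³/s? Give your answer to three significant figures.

Q ≈ 0.241 m³/s

Swamee-Jain (Type II): Q = -0.965·√(gD⁵h_f/L)·ln[ε/(3.7D) + √(3.17ν²L/(gD³h_f))]
√(gD⁵h_f/L) = √(9.81·0.467⁵·4.23/933) = 0.03143
ε/(3.7D) = 3.30×10^-4; √(3.17ν²L/(gD³h_f)) = 2.09×10^-5
Q = -0.965·0.03143·ln(3.508×10^-4) = 0.2413 m³/s
Check: V = 1.41 m/s, Re = 8.34×10^5, f = 0.02103, h_f = 4.25 m ≈ 4.23 m ✓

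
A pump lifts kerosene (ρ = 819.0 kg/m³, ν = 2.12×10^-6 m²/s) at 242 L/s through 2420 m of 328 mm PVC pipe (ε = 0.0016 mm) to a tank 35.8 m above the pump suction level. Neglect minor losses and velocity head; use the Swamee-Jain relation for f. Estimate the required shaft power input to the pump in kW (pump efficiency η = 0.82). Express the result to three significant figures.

V = 4Q/(πD²) = 2.864 m/s; Re = 4.43×10^5; ε/D = 4.88×10^-6; f = 0.01345
h_f = f(L/D)V²/2g = 41.49 m
Total head H = z + h_f = 35.8 + 41.49 = 77.29 m
P_hyd = ρgQH = 819.0·9.81·0.242·77.29 = 150.3 kW
P_shaft = P_hyd/η = 150.3/0.82 = 183.3 kW

P_shaft ≈ 183 kW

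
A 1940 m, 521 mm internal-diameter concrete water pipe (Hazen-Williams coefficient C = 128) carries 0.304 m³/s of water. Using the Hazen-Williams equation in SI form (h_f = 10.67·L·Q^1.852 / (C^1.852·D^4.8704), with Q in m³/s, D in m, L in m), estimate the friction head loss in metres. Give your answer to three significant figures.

h_f ≈ 6.84 m

h_f = 10.67·1940·0.304^1.852 / (128^1.852·0.521^4.8704) = 6.836 m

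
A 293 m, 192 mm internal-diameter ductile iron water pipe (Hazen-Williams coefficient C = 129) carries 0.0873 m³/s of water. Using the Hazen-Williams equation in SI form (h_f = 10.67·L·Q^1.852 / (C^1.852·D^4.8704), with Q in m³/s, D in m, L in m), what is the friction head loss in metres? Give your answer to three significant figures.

h_f = 10.67·293·0.0873^1.852 / (129^1.852·0.192^4.8704) = 13.05 m

h_f ≈ 13.0 m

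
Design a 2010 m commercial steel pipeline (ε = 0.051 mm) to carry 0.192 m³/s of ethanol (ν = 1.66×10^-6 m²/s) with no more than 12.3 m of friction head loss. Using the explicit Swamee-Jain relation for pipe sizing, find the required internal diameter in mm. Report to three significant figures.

D ≈ 381 mm

Swamee-Jain (Type III): D = 0.66·[ε^1.25·(LQ²/(gh_f))^4.75 + ν·Q^9.4·(L/(gh_f))^5.2]^0.04
LQ²/(gh_f) = 0.6141; L/(gh_f) = 16.66
Term 1 = ε^1.25·(…)^4.75 = 4.25×10^-7; Term 2 = ν·Q^9.4·(…)^5.2 = 6.85×10^-7
D = 0.66·(4.25×10^-7 + 6.85×10^-7)^0.04 = 0.3814 m = 381 mm
Check: V = 1.68 m/s, Re = 3.86×10^5, f = 0.01527, h_f = 11.6 m ≈ 12.3 m ✓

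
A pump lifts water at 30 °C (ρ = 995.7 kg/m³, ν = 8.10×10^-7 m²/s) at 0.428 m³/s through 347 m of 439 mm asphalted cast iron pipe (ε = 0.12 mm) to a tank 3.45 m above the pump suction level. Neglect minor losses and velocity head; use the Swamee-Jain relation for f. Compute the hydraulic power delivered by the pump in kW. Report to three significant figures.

P_hyd ≈ 35.0 kW

V = 4Q/(πD²) = 2.828 m/s; Re = 1.53×10^6; ε/D = 2.73×10^-4; f = 0.01525
h_f = f(L/D)V²/2g = 4.913 m
Total head H = z + h_f = 3.45 + 4.913 = 8.363 m
P_hyd = ρgQH = 995.7·9.81·0.428·8.363 = 34.96 kW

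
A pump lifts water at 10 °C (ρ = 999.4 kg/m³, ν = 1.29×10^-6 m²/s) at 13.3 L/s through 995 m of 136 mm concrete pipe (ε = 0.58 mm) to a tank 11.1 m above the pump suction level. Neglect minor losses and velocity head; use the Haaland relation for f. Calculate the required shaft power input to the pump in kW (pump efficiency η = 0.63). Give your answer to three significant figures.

P_shaft ≈ 4.24 kW

V = 4Q/(πD²) = 0.9156 m/s; Re = 9.65×10^4; ε/D = 0.00426; f = 0.02999
h_f = f(L/D)V²/2g = 9.373 m
Total head H = z + h_f = 11.1 + 9.373 = 20.47 m
P_hyd = ρgQH = 999.4·9.81·0.0133·20.47 = 2.670 kW
P_shaft = P_hyd/η = 2.670/0.63 = 4.237 kW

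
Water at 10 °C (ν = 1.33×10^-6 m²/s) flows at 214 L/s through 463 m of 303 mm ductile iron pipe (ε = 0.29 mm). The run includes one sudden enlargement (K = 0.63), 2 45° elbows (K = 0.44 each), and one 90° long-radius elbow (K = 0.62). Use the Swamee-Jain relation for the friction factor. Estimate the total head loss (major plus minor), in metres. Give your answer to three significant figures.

H_L ≈ 14.7 m

V = 4Q/(πD²) = 2.968 m/s; V²/2g = 0.4489 m
Re = 6.76×10^5, ε/D = 9.57×10^-4 → f = 0.02000 (Swamee-Jain)
Major: h_f = f(L/D)·V²/2g = 0.02000·1528·0.4489 = 13.72 m
Minor: ΣK = 2.13; h_m = ΣK·V²/2g = 0.9562 m
Total H_L = 13.72 + 0.9562 = 14.67 m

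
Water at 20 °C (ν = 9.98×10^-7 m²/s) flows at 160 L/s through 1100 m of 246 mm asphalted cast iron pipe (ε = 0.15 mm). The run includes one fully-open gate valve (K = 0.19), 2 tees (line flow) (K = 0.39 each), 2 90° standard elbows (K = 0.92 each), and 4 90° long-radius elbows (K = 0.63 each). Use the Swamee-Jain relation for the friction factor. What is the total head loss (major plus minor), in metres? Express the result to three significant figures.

H_L ≈ 49.8 m

V = 4Q/(πD²) = 3.366 m/s; V²/2g = 0.5776 m
Re = 8.30×10^5, ε/D = 6.10×10^-4 → f = 0.01809 (Swamee-Jain)
Major: h_f = f(L/D)·V²/2g = 0.01809·4472·0.5776 = 46.73 m
Minor: ΣK = 5.33; h_m = ΣK·V²/2g = 3.079 m
Total H_L = 46.73 + 3.079 = 49.81 m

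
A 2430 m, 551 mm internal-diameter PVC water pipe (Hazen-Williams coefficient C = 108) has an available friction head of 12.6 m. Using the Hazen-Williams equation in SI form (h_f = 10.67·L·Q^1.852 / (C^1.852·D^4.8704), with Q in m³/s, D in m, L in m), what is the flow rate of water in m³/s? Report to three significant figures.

Q ≈ 0.366 m³/s

Rearranging: Q = [h_f·C^1.852·D^4.8704 / (10.67·L)]^(1/1.852)
Q = [12.6·108^1.852·0.551^4.8704 / (10.67·2430)]^0.540 = 0.3661 m³/s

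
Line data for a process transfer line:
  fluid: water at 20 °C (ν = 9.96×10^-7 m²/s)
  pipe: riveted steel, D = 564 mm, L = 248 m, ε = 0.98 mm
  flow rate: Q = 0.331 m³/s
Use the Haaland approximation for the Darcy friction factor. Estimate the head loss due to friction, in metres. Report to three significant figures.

V = 4Q/(πD²) = 4·0.331/(π·0.564²) = 1.325 m/s
Re = VD/ν = 1.325·0.564/9.96×10^-7 = 7.50×10^5 → turbulent
ε/D = 0.98/564 = 0.00174
Haaland: f = 0.02285
h_f = f(L/D)V²/(2g) = 0.02285·(248/0.564)·1.325²/(2·9.81) = 0.8990 m

h_f ≈ 0.899 m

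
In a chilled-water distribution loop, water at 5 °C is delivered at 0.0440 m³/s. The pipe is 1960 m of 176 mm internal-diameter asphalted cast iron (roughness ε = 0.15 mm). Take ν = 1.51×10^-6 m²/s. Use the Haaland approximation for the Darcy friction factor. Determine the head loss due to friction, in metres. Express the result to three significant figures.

V = 4Q/(πD²) = 4·0.0440/(π·0.176²) = 1.809 m/s
Re = VD/ν = 1.809·0.176/1.51×10^-6 = 2.11×10^5 → turbulent
ε/D = 0.15/176 = 8.52×10^-4
Haaland: f = 0.02024
h_f = f(L/D)V²/(2g) = 0.02024·(1960/0.176)·1.809²/(2·9.81) = 37.57 m

h_f ≈ 37.6 m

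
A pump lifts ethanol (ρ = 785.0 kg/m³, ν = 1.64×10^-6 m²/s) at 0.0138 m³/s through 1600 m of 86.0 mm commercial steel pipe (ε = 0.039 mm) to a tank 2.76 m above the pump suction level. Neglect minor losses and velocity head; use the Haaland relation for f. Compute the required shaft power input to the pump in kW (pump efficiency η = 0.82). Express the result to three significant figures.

P_shaft ≈ 13.8 kW

V = 4Q/(πD²) = 2.376 m/s; Re = 1.25×10^5; ε/D = 4.53×10^-4; f = 0.01933
h_f = f(L/D)V²/2g = 103.4 m
Total head H = z + h_f = 2.76 + 103.4 = 106.2 m
P_hyd = ρgQH = 785.0·9.81·0.0138·106.2 = 11.29 kW
P_shaft = P_hyd/η = 11.29/0.82 = 13.76 kW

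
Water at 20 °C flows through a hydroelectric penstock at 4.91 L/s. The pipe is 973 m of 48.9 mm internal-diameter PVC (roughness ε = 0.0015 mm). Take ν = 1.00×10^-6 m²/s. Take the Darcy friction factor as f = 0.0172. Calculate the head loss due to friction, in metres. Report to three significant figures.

h_f ≈ 119 m

V = 4Q/(πD²) = 4·0.00491/(π·0.0489²) = 2.614 m/s
h_f = f(L/D)V²/(2g) = 0.01720·(973/0.0489)·2.614²/(2·9.81) = 119.2 m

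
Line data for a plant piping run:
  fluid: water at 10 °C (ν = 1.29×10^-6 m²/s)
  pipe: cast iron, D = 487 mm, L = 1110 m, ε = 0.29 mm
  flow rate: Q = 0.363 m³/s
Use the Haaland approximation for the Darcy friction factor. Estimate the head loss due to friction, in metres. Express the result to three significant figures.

h_f ≈ 7.91 m

V = 4Q/(πD²) = 4·0.363/(π·0.487²) = 1.949 m/s
Re = VD/ν = 1.949·0.487/1.29×10^-6 = 7.36×10^5 → turbulent
ε/D = 0.29/487 = 5.95×10^-4
Haaland: f = 0.01793
h_f = f(L/D)V²/(2g) = 0.01793·(1110/0.487)·1.949²/(2·9.81) = 7.910 m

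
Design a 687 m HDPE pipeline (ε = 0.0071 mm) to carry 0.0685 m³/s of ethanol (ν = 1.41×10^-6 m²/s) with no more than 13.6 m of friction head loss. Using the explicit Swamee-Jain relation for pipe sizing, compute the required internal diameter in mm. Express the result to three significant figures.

D ≈ 198 mm

Swamee-Jain (Type III): D = 0.66·[ε^1.25·(LQ²/(gh_f))^4.75 + ν·Q^9.4·(L/(gh_f))^5.2]^0.04
LQ²/(gh_f) = 0.02416; L/(gh_f) = 5.149
Term 1 = ε^1.25·(…)^4.75 = 7.65×10^-15; Term 2 = ν·Q^9.4·(…)^5.2 = 8.05×10^-14
D = 0.66·(7.65×10^-15 + 8.05×10^-14)^0.04 = 0.1983 m = 198 mm
Check: V = 2.22 m/s, Re = 3.12×10^5, f = 0.01469, h_f = 12.8 m ≈ 13.6 m ✓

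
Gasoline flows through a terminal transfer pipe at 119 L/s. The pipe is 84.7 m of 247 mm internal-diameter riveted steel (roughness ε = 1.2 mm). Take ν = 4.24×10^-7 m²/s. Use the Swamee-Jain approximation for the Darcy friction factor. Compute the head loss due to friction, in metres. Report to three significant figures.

h_f ≈ 3.26 m

V = 4Q/(πD²) = 4·0.119/(π·0.247²) = 2.483 m/s
Re = VD/ν = 2.483·0.247/4.24×10^-7 = 1.45×10^6 → turbulent
ε/D = 1.2/247 = 0.00486
Swamee-Jain: f = 0.03022
h_f = f(L/D)V²/(2g) = 0.03022·(84.7/0.247)·2.483²/(2·9.81) = 3.257 m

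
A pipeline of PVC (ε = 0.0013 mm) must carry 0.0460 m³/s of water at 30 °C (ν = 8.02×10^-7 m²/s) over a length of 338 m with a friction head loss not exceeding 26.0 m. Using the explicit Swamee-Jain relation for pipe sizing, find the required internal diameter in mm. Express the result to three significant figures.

D ≈ 126 mm

Swamee-Jain (Type III): D = 0.66·[ε^1.25·(LQ²/(gh_f))^4.75 + ν·Q^9.4·(L/(gh_f))^5.2]^0.04
LQ²/(gh_f) = 0.002804; L/(gh_f) = 1.325
Term 1 = ε^1.25·(…)^4.75 = 3.31×10^-20; Term 2 = ν·Q^9.4·(…)^5.2 = 9.33×10^-19
D = 0.66·(3.31×10^-20 + 9.33×10^-19)^0.04 = 0.1256 m = 126 mm
Check: V = 3.71 m/s, Re = 5.81×10^5, f = 0.01293, h_f = 24.5 m ≈ 26.0 m ✓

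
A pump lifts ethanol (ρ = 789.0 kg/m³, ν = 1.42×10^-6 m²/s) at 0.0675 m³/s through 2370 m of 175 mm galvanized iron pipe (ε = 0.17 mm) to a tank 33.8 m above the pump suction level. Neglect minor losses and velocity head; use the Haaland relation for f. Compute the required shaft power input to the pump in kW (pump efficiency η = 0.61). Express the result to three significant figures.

V = 4Q/(πD²) = 2.806 m/s; Re = 3.46×10^5; ε/D = 9.71×10^-4; f = 0.02029
h_f = f(L/D)V²/2g = 110.3 m
Total head H = z + h_f = 33.8 + 110.3 = 144.1 m
P_hyd = ρgQH = 789.0·9.81·0.0675·144.1 = 75.30 kW
P_shaft = P_hyd/η = 75.30/0.61 = 123.4 kW

P_shaft ≈ 123 kW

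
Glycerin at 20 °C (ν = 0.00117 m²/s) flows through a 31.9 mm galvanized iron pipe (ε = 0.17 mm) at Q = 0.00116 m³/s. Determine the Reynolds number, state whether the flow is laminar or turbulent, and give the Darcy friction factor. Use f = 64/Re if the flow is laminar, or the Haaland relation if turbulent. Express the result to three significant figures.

V = 4Q/(πD²) = 1.451 m/s
Re = VD/ν = 1.451·0.0319/0.00117 = 39.6
Re < 2300 → laminar → f = 64/Re = 1.617

Re ≈ 39.6; laminar; f = 64/Re ≈ 1.62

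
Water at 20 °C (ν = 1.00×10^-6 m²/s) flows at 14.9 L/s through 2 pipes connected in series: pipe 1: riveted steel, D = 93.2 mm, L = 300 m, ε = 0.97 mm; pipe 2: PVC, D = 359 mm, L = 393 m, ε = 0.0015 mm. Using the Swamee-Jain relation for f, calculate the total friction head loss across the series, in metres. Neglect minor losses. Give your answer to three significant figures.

H ≈ 30.4 m

Pipe 1: V = 2.184 m/s, Re = 2.04×10^5, ε/D = 0.0104, f = 0.03886, h_1 = f(L/D)V²/2g = 30.41 m
Pipe 2: V = 0.1472 m/s, Re = 5.28×10^4, ε/D = 4.18×10^-6, f = 0.02052, h_2 = f(L/D)V²/2g = 0.02481 m
Series → Q common, losses add: H = Σh = 30.44 m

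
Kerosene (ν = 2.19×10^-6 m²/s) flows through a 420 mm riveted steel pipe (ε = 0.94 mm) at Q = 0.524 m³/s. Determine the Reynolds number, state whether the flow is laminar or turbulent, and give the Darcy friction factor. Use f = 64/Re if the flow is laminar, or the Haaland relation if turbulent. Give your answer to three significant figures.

Re ≈ 7.25×10^5; turbulent; f ≈ 0.0244

V = 4Q/(πD²) = 3.782 m/s
Re = VD/ν = 3.782·0.420/2.19×10^-6 = 7.25×10^5
Re > 4000 → turbulent; ε/D = 0.00224
Haaland: f = 0.02439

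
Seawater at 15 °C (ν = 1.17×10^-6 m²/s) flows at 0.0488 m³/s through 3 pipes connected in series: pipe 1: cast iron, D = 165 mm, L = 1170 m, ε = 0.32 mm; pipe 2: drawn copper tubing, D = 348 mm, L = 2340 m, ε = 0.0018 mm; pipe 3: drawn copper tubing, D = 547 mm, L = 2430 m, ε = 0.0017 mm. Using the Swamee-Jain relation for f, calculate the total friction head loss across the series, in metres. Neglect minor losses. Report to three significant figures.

Pipe 1: V = 2.282 m/s, Re = 3.22×10^5, ε/D = 0.00194, f = 0.02395, h_1 = f(L/D)V²/2g = 45.08 m
Pipe 2: V = 0.5131 m/s, Re = 1.53×10^5, ε/D = 5.17×10^-6, f = 0.01642, h_2 = f(L/D)V²/2g = 1.482 m
Pipe 3: V = 0.2077 m/s, Re = 9.71×10^4, ε/D = 3.11×10^-6, f = 0.01799, h_3 = f(L/D)V²/2g = 0.1757 m
Series → Q common, losses add: H = Σh = 46.74 m

H ≈ 46.7 m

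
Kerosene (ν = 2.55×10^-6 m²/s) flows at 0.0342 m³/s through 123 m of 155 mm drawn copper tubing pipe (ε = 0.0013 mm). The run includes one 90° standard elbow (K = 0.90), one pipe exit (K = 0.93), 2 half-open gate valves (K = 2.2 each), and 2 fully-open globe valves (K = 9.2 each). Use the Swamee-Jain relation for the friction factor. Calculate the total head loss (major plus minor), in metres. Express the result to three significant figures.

V = 4Q/(πD²) = 1.812 m/s; V²/2g = 0.1674 m
Re = 1.10×10^5, ε/D = 8.39×10^-6 → f = 0.01756 (Swamee-Jain)
Major: h_f = f(L/D)·V²/2g = 0.01756·793.5·0.1674 = 2.333 m
Minor: ΣK = 24.6; h_m = ΣK·V²/2g = 4.124 m
Total H_L = 2.333 + 4.124 = 6.457 m

H_L ≈ 6.46 m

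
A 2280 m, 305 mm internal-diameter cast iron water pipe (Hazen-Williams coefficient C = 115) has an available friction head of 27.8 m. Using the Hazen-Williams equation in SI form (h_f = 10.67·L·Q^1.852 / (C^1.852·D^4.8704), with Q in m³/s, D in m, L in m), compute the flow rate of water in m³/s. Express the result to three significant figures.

Q ≈ 0.131 m³/s

Rearranging: Q = [h_f·C^1.852·D^4.8704 / (10.67·L)]^(1/1.852)
Q = [27.8·115^1.852·0.305^4.8704 / (10.67·2280)]^0.540 = 0.1306 m³/s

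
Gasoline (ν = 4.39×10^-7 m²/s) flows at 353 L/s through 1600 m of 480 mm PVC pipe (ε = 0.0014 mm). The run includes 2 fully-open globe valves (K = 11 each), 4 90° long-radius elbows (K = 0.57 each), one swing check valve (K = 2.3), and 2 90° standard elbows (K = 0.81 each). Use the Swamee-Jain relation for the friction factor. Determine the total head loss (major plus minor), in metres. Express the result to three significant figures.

H_L ≈ 12.2 m

V = 4Q/(πD²) = 1.951 m/s; V²/2g = 0.1940 m
Re = 2.13×10^6, ε/D = 2.92×10^-6 → f = 0.01038 (Swamee-Jain)
Major: h_f = f(L/D)·V²/2g = 0.01038·3333·0.1940 = 6.708 m
Minor: ΣK = 28.2; h_m = ΣK·V²/2g = 5.470 m
Total H_L = 6.708 + 5.470 = 12.18 m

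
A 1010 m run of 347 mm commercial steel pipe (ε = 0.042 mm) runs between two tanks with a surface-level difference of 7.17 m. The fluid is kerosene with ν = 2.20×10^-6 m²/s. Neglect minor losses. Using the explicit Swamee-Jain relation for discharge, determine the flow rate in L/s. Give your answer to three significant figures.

Q ≈ 165 L/s

Swamee-Jain (Type II): Q = -0.965·√(gD⁵h_f/L)·ln[ε/(3.7D) + √(3.17ν²L/(gD³h_f))]
√(gD⁵h_f/L) = √(9.81·0.347⁵·7.17/1010) = 0.01872
ε/(3.7D) = 3.27×10^-5; √(3.17ν²L/(gD³h_f)) = 7.26×10^-5
Q = -0.965·0.01872·ln(1.053×10^-4) = 0.1654 m³/s
Check: V = 1.75 m/s, Re = 2.76×10^5, f = 0.01581, h_f = 7.18 m ≈ 7.17 m ✓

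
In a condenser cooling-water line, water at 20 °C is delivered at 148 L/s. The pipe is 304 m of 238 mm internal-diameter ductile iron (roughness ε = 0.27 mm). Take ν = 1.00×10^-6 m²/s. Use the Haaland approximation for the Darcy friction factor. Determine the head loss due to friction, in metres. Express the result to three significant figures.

h_f ≈ 14.8 m

V = 4Q/(πD²) = 4·0.148/(π·0.238²) = 3.327 m/s
Re = VD/ν = 3.327·0.238/1.00×10^-6 = 7.92×10^5 → turbulent
ε/D = 0.27/238 = 0.00113
Haaland: f = 0.02060
h_f = f(L/D)V²/(2g) = 0.02060·(304/0.238)·3.327²/(2·9.81) = 14.84 m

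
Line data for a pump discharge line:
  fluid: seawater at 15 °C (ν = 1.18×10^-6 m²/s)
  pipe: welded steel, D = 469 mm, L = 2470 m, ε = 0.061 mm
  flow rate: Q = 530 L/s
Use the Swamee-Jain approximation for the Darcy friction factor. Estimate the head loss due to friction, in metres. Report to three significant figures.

h_f ≈ 34.7 m

V = 4Q/(πD²) = 4·0.530/(π·0.469²) = 3.068 m/s
Re = VD/ν = 3.068·0.469/1.18×10^-6 = 1.22×10^6 → turbulent
ε/D = 0.061/469 = 1.30×10^-4
Swamee-Jain: f = 0.01374
h_f = f(L/D)V²/(2g) = 0.01374·(2470/0.469)·3.068²/(2·9.81) = 34.71 m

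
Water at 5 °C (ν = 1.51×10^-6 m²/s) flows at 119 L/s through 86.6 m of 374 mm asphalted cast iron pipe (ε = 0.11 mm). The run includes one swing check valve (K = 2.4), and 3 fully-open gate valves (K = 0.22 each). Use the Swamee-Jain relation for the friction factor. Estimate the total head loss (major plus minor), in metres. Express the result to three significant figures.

V = 4Q/(πD²) = 1.083 m/s; V²/2g = 0.05980 m
Re = 2.68×10^5, ε/D = 2.94×10^-4 → f = 0.01720 (Swamee-Jain)
Major: h_f = f(L/D)·V²/2g = 0.01720·231.6·0.05980 = 0.2382 m
Minor: ΣK = 3.06; h_m = ΣK·V²/2g = 0.1830 m
Total H_L = 0.2382 + 0.1830 = 0.4212 m

H_L ≈ 0.421 m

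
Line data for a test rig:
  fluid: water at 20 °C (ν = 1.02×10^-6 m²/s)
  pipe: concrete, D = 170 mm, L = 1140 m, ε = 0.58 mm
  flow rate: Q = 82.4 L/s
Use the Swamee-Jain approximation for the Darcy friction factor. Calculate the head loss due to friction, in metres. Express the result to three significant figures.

h_f ≈ 124 m

V = 4Q/(πD²) = 4·0.0824/(π·0.170²) = 3.630 m/s
Re = VD/ν = 3.630·0.170/1.02×10^-6 = 6.05×10^5 → turbulent
ε/D = 0.58/170 = 0.00341
Swamee-Jain: f = 0.02744
h_f = f(L/D)V²/(2g) = 0.02744·(1140/0.170)·3.630²/(2·9.81) = 123.6 m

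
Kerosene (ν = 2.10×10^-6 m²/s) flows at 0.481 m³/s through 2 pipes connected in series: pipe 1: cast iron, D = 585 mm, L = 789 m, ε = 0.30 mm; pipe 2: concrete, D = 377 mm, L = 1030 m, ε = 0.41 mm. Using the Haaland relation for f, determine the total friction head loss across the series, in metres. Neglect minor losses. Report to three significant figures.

Pipe 1: V = 1.790 m/s, Re = 4.99×10^5, ε/D = 5.13×10^-4, f = 0.01766, h_1 = f(L/D)V²/2g = 3.888 m
Pipe 2: V = 4.309 m/s, Re = 7.74×10^5, ε/D = 0.00109, f = 0.02041, h_2 = f(L/D)V²/2g = 52.76 m
Series → Q common, losses add: H = Σh = 56.65 m

H ≈ 56.6 m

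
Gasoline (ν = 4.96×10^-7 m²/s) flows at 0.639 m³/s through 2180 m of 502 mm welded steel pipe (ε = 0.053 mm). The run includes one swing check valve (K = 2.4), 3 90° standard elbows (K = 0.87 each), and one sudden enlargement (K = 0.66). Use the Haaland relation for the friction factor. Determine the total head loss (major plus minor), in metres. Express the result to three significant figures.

V = 4Q/(πD²) = 3.229 m/s; V²/2g = 0.5313 m
Re = 3.27×10^6, ε/D = 1.06×10^-4 → f = 0.01258 (Haaland)
Major: h_f = f(L/D)·V²/2g = 0.01258·4343·0.5313 = 29.02 m
Minor: ΣK = 5.67; h_m = ΣK·V²/2g = 3.012 m
Total H_L = 29.02 + 3.012 = 32.03 m

H_L ≈ 32.0 m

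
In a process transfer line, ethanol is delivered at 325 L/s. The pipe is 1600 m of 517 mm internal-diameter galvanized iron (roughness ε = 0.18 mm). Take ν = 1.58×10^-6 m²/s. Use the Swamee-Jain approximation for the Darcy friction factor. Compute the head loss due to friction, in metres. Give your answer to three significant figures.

h_f ≈ 6.32 m

V = 4Q/(πD²) = 4·0.325/(π·0.517²) = 1.548 m/s
Re = VD/ν = 1.548·0.517/1.58×10^-6 = 5.07×10^5 → turbulent
ε/D = 0.18/517 = 3.48×10^-4
Swamee-Jain: f = 0.01673
h_f = f(L/D)V²/(2g) = 0.01673·(1600/0.517)·1.548²/(2·9.81) = 6.325 m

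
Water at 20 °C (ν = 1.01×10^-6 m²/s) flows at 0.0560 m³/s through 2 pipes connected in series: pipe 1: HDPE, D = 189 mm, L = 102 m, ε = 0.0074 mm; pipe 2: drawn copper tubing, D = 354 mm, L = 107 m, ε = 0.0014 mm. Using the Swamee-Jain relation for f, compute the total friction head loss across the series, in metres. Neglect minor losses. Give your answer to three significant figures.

H ≈ 1.65 m

Pipe 1: V = 1.996 m/s, Re = 3.74×10^5, ε/D = 3.92×10^-5, f = 0.01431, h_1 = f(L/D)V²/2g = 1.568 m
Pipe 2: V = 0.5690 m/s, Re = 1.99×10^5, ε/D = 3.95×10^-6, f = 0.01558, h_2 = f(L/D)V²/2g = 0.07769 m
Series → Q common, losses add: H = Σh = 1.646 m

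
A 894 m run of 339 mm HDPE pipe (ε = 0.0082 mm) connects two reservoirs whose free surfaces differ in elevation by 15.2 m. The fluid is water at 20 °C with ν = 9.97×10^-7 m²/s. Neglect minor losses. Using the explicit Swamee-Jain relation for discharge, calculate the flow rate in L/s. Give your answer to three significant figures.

Swamee-Jain (Type II): Q = -0.965·√(gD⁵h_f/L)·ln[ε/(3.7D) + √(3.17ν²L/(gD³h_f))]
√(gD⁵h_f/L) = √(9.81·0.339⁵·15.2/894) = 0.02733
ε/(3.7D) = 6.54×10^-6; √(3.17ν²L/(gD³h_f)) = 2.20×10^-5
Q = -0.965·0.02733·ln(2.856×10^-5) = 0.2759 m³/s
Check: V = 3.06 m/s, Re = 1.04×10^6, f = 0.01211, h_f = 15.2 m ≈ 15.2 m ✓

Q ≈ 276 L/s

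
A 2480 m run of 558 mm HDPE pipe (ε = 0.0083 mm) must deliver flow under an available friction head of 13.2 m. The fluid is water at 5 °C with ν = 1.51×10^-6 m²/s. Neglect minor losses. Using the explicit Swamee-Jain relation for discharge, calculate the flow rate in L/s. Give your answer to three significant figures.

Q ≈ 530 L/s

Swamee-Jain (Type II): Q = -0.965·√(gD⁵h_f/L)·ln[ε/(3.7D) + √(3.17ν²L/(gD³h_f))]
√(gD⁵h_f/L) = √(9.81·0.558⁵·13.2/2480) = 0.05315
ε/(3.7D) = 4.02×10^-6; √(3.17ν²L/(gD³h_f)) = 2.82×10^-5
Q = -0.965·0.05315·ln(3.225×10^-5) = 0.5304 m³/s
Check: V = 2.17 m/s, Re = 8.02×10^5, f = 0.01237, h_f = 13.2 m ≈ 13.2 m ✓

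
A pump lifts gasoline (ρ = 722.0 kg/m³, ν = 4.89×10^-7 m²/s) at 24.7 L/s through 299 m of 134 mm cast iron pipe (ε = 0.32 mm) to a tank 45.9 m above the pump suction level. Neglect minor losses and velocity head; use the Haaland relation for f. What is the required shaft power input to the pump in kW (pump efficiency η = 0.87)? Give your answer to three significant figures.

V = 4Q/(πD²) = 1.751 m/s; Re = 4.80×10^5; ε/D = 0.00239; f = 0.02491
h_f = f(L/D)V²/2g = 8.691 m
Total head H = z + h_f = 45.9 + 8.691 = 54.59 m
P_hyd = ρgQH = 722.0·9.81·0.0247·54.59 = 9.550 kW
P_shaft = P_hyd/η = 9.550/0.87 = 10.98 kW

P_shaft ≈ 11.0 kW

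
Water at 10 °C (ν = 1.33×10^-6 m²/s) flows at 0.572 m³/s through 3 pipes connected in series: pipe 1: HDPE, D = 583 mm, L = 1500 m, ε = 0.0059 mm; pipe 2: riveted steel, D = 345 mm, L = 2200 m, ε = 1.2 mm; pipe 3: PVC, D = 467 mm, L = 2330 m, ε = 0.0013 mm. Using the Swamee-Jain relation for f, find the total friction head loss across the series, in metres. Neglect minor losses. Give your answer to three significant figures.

H ≈ 373 m

Pipe 1: V = 2.143 m/s, Re = 9.39×10^5, ε/D = 1.01×10^-5, f = 0.01197, h_1 = f(L/D)V²/2g = 7.207 m
Pipe 2: V = 6.119 m/s, Re = 1.59×10^6, ε/D = 0.00348, f = 0.02741, h_2 = f(L/D)V²/2g = 333.6 m
Pipe 3: V = 3.339 m/s, Re = 1.17×10^6, ε/D = 2.78×10^-6, f = 0.01138, h_3 = f(L/D)V²/2g = 32.27 m
Series → Q common, losses add: H = Σh = 373.0 m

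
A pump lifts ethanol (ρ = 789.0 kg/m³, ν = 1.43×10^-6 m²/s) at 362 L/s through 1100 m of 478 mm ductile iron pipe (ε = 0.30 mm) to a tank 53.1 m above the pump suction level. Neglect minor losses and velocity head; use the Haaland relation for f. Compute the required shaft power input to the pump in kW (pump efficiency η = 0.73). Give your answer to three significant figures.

V = 4Q/(πD²) = 2.017 m/s; Re = 6.74×10^5; ε/D = 6.28×10^-4; f = 0.01816
h_f = f(L/D)V²/2g = 8.670 m
Total head H = z + h_f = 53.1 + 8.670 = 61.77 m
P_hyd = ρgQH = 789.0·9.81·0.362·61.77 = 173.1 kW
P_shaft = P_hyd/η = 173.1/0.73 = 237.1 kW

P_shaft ≈ 237 kW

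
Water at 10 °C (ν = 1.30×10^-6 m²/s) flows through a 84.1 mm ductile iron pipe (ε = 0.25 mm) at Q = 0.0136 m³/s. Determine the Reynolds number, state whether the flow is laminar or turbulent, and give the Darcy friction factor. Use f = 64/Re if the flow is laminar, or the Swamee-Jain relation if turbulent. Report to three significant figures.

V = 4Q/(πD²) = 2.448 m/s
Re = VD/ν = 2.448·0.0841/1.30×10^-6 = 1.58×10^5
Re > 4000 → turbulent; ε/D = 0.00297
Swamee-Jain: f = 0.02715

Re ≈ 1.58×10^5; turbulent; f ≈ 0.0271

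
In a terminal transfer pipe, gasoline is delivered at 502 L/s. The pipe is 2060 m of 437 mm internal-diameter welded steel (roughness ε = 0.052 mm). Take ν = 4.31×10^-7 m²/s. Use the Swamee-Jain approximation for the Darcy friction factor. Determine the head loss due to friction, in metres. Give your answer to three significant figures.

V = 4Q/(πD²) = 4·0.502/(π·0.437²) = 3.347 m/s
Re = VD/ν = 3.347·0.437/4.31×10^-7 = 3.39×10^6 → turbulent
ε/D = 0.052/437 = 1.19×10^-4
Swamee-Jain: f = 0.01291
h_f = f(L/D)V²/(2g) = 0.01291·(2060/0.437)·3.347²/(2·9.81) = 34.75 m

h_f ≈ 34.7 m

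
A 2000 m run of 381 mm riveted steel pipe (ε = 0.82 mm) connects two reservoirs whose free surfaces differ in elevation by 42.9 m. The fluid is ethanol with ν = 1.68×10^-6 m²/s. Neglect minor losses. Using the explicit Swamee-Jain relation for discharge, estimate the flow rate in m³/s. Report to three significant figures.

Q ≈ 0.294 m³/s

Swamee-Jain (Type II): Q = -0.965·√(gD⁵h_f/L)·ln[ε/(3.7D) + √(3.17ν²L/(gD³h_f))]
√(gD⁵h_f/L) = √(9.81·0.381⁵·42.9/2000) = 0.04110
ε/(3.7D) = 5.82×10^-4; √(3.17ν²L/(gD³h_f)) = 2.77×10^-5
Q = -0.965·0.04110·ln(6.094×10^-4) = 0.2936 m³/s
Check: V = 2.58 m/s, Re = 5.84×10^5, f = 0.02429, h_f = 43.1 m ≈ 42.9 m ✓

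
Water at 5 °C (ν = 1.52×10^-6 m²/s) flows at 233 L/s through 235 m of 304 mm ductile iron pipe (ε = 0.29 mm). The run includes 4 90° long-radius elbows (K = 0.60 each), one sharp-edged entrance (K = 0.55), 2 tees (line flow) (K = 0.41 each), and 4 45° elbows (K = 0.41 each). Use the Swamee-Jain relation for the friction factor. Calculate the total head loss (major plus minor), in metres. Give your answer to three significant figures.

H_L ≈ 11.0 m

V = 4Q/(πD²) = 3.210 m/s; V²/2g = 0.5252 m
Re = 6.42×10^5, ε/D = 9.54×10^-4 → f = 0.02001 (Swamee-Jain)
Major: h_f = f(L/D)·V²/2g = 0.02001·773.0·0.5252 = 8.123 m
Minor: ΣK = 5.41; h_m = ΣK·V²/2g = 2.841 m
Total H_L = 8.123 + 2.841 = 10.96 m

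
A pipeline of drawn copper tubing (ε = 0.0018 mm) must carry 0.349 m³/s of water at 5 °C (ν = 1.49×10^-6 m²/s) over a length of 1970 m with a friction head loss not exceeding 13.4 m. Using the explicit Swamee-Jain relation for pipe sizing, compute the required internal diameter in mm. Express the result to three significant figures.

Swamee-Jain (Type III): D = 0.66·[ε^1.25·(LQ²/(gh_f))^4.75 + ν·Q^9.4·(L/(gh_f))^5.2]^0.04
LQ²/(gh_f) = 1.825; L/(gh_f) = 14.99
Term 1 = ε^1.25·(…)^4.75 = 1.15×10^-6; Term 2 = ν·Q^9.4·(…)^5.2 = 9.76×10^-5
D = 0.66·(1.15×10^-6 + 9.76×10^-5)^0.04 = 0.4564 m = 456 mm
Check: V = 2.13 m/s, Re = 6.53×10^5, f = 0.01256, h_f = 12.6 m ≈ 13.4 m ✓

D ≈ 456 mm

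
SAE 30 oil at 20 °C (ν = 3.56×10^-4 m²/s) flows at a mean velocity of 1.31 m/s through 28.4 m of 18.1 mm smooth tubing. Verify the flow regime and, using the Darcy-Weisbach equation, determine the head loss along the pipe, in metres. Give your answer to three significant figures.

Re = VD/ν = 1.31·0.01810/3.56×10^-4 = 66.6 → laminar (Re < 2300)
f = 64/Re = 0.9609
h_f = f(L/D)V²/(2g) = 0.9609·(28.4/0.01810)·1.31²/(2·9.81) = 131.9 m

h_f ≈ 132 m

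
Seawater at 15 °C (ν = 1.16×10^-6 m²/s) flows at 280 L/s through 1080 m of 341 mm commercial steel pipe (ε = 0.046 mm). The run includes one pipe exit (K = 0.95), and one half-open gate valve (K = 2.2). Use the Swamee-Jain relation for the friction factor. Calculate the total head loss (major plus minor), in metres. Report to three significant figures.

H_L ≈ 22.9 m

V = 4Q/(πD²) = 3.066 m/s; V²/2g = 0.4791 m
Re = 9.01×10^5, ε/D = 1.35×10^-4 → f = 0.01410 (Swamee-Jain)
Major: h_f = f(L/D)·V²/2g = 0.01410·3167·0.4791 = 21.39 m
Minor: ΣK = 3.15; h_m = ΣK·V²/2g = 1.509 m
Total H_L = 21.39 + 1.509 = 22.90 m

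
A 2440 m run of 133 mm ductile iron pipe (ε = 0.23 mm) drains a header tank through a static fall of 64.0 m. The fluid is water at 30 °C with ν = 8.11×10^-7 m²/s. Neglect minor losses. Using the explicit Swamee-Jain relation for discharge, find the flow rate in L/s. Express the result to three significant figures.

Swamee-Jain (Type II): Q = -0.965·√(gD⁵h_f/L)·ln[ε/(3.7D) + √(3.17ν²L/(gD³h_f))]
√(gD⁵h_f/L) = √(9.81·0.133⁵·64.0/2440) = 0.003272
ε/(3.7D) = 4.67×10^-4; √(3.17ν²L/(gD³h_f)) = 5.87×10^-5
Q = -0.965·0.003272·ln(5.261×10^-4) = 0.02384 m³/s
Check: V = 1.72 m/s, Re = 2.81×10^5, f = 0.02340, h_f = 64.4 m ≈ 64.0 m ✓

Q ≈ 23.8 L/s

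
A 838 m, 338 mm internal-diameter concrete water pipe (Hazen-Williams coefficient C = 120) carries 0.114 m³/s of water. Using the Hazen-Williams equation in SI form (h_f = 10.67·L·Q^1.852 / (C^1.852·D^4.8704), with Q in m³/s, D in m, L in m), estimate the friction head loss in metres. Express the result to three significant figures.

h_f ≈ 4.45 m

h_f = 10.67·838·0.114^1.852 / (120^1.852·0.338^4.8704) = 4.452 m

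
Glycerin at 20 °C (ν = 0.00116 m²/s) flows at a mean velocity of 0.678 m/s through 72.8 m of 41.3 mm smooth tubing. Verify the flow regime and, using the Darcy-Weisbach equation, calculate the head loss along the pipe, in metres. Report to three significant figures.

Re = VD/ν = 0.678·0.04130/0.00116 = 24.1 → laminar (Re < 2300)
f = 64/Re = 2.651
h_f = f(L/D)V²/(2g) = 2.651·(72.8/0.04130)·0.678²/(2·9.81) = 109.5 m

h_f ≈ 109 m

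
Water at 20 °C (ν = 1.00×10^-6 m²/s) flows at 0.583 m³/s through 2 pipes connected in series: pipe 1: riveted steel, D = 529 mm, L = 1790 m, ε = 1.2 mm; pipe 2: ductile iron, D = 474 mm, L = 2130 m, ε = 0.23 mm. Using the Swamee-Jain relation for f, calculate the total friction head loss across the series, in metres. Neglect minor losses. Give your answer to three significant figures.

Pipe 1: V = 2.653 m/s, Re = 1.40×10^6, ε/D = 0.00227, f = 0.02440, h_1 = f(L/D)V²/2g = 29.61 m
Pipe 2: V = 3.304 m/s, Re = 1.57×10^6, ε/D = 4.85×10^-4, f = 0.01700, h_2 = f(L/D)V²/2g = 42.51 m
Series → Q common, losses add: H = Σh = 72.12 m

H ≈ 72.1 m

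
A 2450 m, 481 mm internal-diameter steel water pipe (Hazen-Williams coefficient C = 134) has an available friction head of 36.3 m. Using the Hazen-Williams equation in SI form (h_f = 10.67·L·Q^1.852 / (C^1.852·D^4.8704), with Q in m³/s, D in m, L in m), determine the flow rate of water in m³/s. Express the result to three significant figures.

Rearranging: Q = [h_f·C^1.852·D^4.8704 / (10.67·L)]^(1/1.852)
Q = [36.3·134^1.852·0.481^4.8704 / (10.67·2450)]^0.540 = 0.5602 m³/s

Q ≈ 0.560 m³/s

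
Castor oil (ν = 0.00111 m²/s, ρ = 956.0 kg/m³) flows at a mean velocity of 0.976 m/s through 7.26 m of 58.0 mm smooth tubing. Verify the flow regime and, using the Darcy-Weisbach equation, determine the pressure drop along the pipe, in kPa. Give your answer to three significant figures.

Re = VD/ν = 0.976·0.05800/0.00111 = 51.0 → laminar (Re < 2300)
f = 64/Re = 1.255
h_f = f(L/D)V²/(2g) = 1.255·(7.26/0.05800)·0.976²/(2·9.81) = 7.627 m
Δp = ρg·h_f = 956.0·9.81·7.627 = 71.53 kPa

Δp ≈ 71.5 kPa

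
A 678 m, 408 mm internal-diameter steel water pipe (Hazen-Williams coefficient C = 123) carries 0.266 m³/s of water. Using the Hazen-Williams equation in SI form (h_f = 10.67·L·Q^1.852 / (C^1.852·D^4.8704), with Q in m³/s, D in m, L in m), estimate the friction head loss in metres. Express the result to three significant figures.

h_f ≈ 6.61 m

h_f = 10.67·678·0.266^1.852 / (123^1.852·0.408^4.8704) = 6.607 m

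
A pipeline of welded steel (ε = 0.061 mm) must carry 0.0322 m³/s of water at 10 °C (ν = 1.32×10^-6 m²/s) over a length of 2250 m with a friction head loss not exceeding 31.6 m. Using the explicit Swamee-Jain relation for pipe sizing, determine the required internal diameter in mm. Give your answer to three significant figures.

D ≈ 164 mm

Swamee-Jain (Type III): D = 0.66·[ε^1.25·(LQ²/(gh_f))^4.75 + ν·Q^9.4·(L/(gh_f))^5.2]^0.04
LQ²/(gh_f) = 0.007526; L/(gh_f) = 7.258
Term 1 = ε^1.25·(…)^4.75 = 4.42×10^-16; Term 2 = ν·Q^9.4·(…)^5.2 = 3.72×10^-16
D = 0.66·(4.42×10^-16 + 3.72×10^-16)^0.04 = 0.1644 m = 164 mm
Check: V = 1.52 m/s, Re = 1.89×10^5, f = 0.01833, h_f = 29.4 m ≈ 31.6 m ✓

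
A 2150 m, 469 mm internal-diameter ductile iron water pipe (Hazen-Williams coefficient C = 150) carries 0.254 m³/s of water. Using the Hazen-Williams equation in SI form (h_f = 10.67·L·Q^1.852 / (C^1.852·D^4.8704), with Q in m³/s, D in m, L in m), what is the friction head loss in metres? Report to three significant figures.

h_f ≈ 6.76 m

h_f = 10.67·2150·0.254^1.852 / (150^1.852·0.469^4.8704) = 6.757 m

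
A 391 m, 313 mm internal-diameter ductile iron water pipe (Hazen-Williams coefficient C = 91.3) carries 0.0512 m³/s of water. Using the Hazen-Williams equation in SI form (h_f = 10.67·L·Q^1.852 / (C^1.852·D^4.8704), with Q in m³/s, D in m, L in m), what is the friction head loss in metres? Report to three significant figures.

h_f ≈ 1.14 m

h_f = 10.67·391·0.0512^1.852 / (91.3^1.852·0.313^4.8704) = 1.138 m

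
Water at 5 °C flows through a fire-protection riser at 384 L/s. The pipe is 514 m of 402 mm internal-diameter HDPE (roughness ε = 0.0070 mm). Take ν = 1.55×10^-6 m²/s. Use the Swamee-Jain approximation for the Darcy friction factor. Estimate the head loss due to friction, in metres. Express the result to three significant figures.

h_f ≈ 7.43 m

V = 4Q/(πD²) = 4·0.384/(π·0.402²) = 3.025 m/s
Re = VD/ν = 3.025·0.402/1.55×10^-6 = 7.85×10^5 → turbulent
ε/D = 0.0070/402 = 1.74×10^-5
Swamee-Jain: f = 0.01246
h_f = f(L/D)V²/(2g) = 0.01246·(514/0.402)·3.025²/(2·9.81) = 7.431 m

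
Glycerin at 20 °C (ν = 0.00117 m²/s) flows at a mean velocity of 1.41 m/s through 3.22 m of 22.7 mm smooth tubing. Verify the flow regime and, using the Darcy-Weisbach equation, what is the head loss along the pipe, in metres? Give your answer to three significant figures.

Re = VD/ν = 1.41·0.02270/0.00117 = 27.4 → laminar (Re < 2300)
f = 64/Re = 2.339
h_f = f(L/D)V²/(2g) = 2.339·(3.22/0.02270)·1.41²/(2·9.81) = 33.63 m

h_f ≈ 33.6 m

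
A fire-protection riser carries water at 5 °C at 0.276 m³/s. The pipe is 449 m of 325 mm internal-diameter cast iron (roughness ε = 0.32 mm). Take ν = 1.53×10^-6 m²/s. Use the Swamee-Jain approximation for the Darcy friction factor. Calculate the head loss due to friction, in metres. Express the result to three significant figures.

V = 4Q/(πD²) = 4·0.276/(π·0.325²) = 3.327 m/s
Re = VD/ν = 3.327·0.325/1.53×10^-6 = 7.07×10^5 → turbulent
ε/D = 0.32/325 = 9.85×10^-4
Swamee-Jain: f = 0.02010
h_f = f(L/D)V²/(2g) = 0.02010·(449/0.325)·3.327²/(2·9.81) = 15.67 m

h_f ≈ 15.7 m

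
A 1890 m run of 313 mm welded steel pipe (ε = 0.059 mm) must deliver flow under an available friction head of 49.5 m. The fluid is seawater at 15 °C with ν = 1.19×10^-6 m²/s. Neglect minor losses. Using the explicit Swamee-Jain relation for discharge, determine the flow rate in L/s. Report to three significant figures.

Swamee-Jain (Type II): Q = -0.965·√(gD⁵h_f/L)·ln[ε/(3.7D) + √(3.17ν²L/(gD³h_f))]
√(gD⁵h_f/L) = √(9.81·0.313⁵·49.5/1890) = 0.02778
ε/(3.7D) = 5.09×10^-5; √(3.17ν²L/(gD³h_f)) = 2.39×10^-5
Q = -0.965·0.02778·ln(7.482×10^-5) = 0.2547 m³/s
Check: V = 3.31 m/s, Re = 8.71×10^5, f = 0.01477, h_f = 49.8 m ≈ 49.5 m ✓

Q ≈ 255 L/s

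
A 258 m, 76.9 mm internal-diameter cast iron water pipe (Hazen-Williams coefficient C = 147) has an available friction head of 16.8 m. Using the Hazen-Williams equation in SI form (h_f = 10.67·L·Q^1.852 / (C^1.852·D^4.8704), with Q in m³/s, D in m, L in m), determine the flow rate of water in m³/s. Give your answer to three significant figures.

Q ≈ 0.0110 m³/s

Rearranging: Q = [h_f·C^1.852·D^4.8704 / (10.67·L)]^(1/1.852)
Q = [16.8·147^1.852·0.0769^4.8704 / (10.67·258)]^0.540 = 0.01101 m³/s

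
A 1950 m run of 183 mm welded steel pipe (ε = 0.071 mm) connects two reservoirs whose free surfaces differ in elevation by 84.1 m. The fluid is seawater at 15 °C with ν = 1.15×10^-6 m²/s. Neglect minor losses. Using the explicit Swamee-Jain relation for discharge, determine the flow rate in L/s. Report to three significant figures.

Q ≈ 79.5 L/s

Swamee-Jain (Type II): Q = -0.965·√(gD⁵h_f/L)·ln[ε/(3.7D) + √(3.17ν²L/(gD³h_f))]
√(gD⁵h_f/L) = √(9.81·0.183⁵·84.1/1950) = 0.009318
ε/(3.7D) = 1.05×10^-4; √(3.17ν²L/(gD³h_f)) = 4.02×10^-5
Q = -0.965·0.009318·ln(1.451×10^-4) = 0.07948 m³/s
Check: V = 3.02 m/s, Re = 4.81×10^5, f = 0.01707, h_f = 84.7 m ≈ 84.1 m ✓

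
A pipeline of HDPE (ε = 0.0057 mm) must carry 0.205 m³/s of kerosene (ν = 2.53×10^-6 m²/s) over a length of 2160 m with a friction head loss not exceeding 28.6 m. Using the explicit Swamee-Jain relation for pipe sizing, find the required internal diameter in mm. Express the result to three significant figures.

D ≈ 333 mm

Swamee-Jain (Type III): D = 0.66·[ε^1.25·(LQ²/(gh_f))^4.75 + ν·Q^9.4·(L/(gh_f))^5.2]^0.04
LQ²/(gh_f) = 0.3235; L/(gh_f) = 7.699
Term 1 = ε^1.25·(…)^4.75 = 1.31×10^-9; Term 2 = ν·Q^9.4·(…)^5.2 = 3.49×10^-8
D = 0.66·(1.31×10^-9 + 3.49×10^-8)^0.04 = 0.3326 m = 333 mm
Check: V = 2.36 m/s, Re = 3.10×10^5, f = 0.01449, h_f = 26.7 m ≈ 28.6 m ✓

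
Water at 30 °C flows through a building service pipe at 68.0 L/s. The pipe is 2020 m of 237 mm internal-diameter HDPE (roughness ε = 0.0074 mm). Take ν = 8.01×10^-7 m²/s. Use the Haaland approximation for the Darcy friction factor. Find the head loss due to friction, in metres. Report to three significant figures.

h_f ≈ 14.1 m

V = 4Q/(πD²) = 4·0.0680/(π·0.237²) = 1.541 m/s
Re = VD/ν = 1.541·0.237/8.01×10^-7 = 4.56×10^5 → turbulent
ε/D = 0.0074/237 = 3.12×10^-5
Haaland: f = 0.01363
h_f = f(L/D)V²/(2g) = 0.01363·(2020/0.237)·1.541²/(2·9.81) = 14.07 m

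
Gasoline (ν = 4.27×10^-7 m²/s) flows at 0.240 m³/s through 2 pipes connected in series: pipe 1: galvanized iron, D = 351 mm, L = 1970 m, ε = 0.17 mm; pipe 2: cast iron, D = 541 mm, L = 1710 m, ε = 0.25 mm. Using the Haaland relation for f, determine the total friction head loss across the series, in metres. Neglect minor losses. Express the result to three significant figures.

Pipe 1: V = 2.480 m/s, Re = 2.04×10^6, ε/D = 4.84×10^-4, f = 0.01684, h_1 = f(L/D)V²/2g = 29.64 m
Pipe 2: V = 1.044 m/s, Re = 1.32×10^6, ε/D = 4.62×10^-4, f = 0.01680, h_2 = f(L/D)V²/2g = 2.950 m
Series → Q common, losses add: H = Σh = 32.58 m

H ≈ 32.6 m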